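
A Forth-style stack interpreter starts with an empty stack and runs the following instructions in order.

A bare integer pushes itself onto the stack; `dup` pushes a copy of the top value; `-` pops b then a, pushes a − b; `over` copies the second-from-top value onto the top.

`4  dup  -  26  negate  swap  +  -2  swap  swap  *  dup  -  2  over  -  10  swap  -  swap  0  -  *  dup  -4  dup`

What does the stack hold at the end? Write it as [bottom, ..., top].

[0, 0, -4, -4]

4      → 4
dup    → 4 4
-      → 0
26     → 0 26
negate → 0 -26
swap   → -26 0
+      → -26
-2     → -26 -2
swap   → -2 -26
swap   → -26 -2
*      → 52
dup    → 52 52
-      → 0
2      → 0 2
over   → 0 2 0
-      → 0 2
10     → 0 2 10
swap   → 0 10 2
-      → 0 8
swap   → 8 0
0      → 8 0 0
-      → 8 0
*      → 0
dup    → 0 0
-4     → 0 0 -4
dup    → 0 0 -4 -4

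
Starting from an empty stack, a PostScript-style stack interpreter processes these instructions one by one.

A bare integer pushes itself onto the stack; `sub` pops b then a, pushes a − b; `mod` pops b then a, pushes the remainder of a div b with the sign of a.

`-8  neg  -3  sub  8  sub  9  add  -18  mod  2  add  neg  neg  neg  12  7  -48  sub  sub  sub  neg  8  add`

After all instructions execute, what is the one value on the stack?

-21

-8  -> [-8]
neg -> [8]
-3  -> [8, -3]
sub -> [11]
8   -> [11, 8]
sub -> [3]
9   -> [3, 9]
add -> [12]
-18 -> [12, -18]
mod -> [12]
2   -> [12, 2]
add -> [14]
neg -> [-14]
neg -> [14]
neg -> [-14]
12  -> [-14, 12]
7   -> [-14, 12, 7]
-48 -> [-14, 12, 7, -48]
sub -> [-14, 12, 55]
sub -> [-14, -43]
sub -> [29]
neg -> [-29]
8   -> [-29, 8]
add -> [-21]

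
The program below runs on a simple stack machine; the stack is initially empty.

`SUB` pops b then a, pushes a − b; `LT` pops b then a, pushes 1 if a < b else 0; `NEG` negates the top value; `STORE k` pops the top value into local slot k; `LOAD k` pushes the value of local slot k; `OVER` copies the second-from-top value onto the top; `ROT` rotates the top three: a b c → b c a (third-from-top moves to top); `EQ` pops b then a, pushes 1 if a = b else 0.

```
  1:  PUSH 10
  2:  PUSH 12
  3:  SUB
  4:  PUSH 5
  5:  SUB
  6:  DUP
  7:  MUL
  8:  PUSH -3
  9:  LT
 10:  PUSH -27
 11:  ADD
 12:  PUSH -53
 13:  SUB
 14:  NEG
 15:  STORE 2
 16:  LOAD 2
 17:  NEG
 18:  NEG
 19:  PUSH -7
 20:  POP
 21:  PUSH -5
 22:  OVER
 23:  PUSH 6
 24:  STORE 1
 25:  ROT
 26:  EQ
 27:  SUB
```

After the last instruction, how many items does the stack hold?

1

PUSH 10  → [10]
PUSH 12  → [10, 12]
SUB      → [-2]
PUSH 5   → [-2, 5]
SUB      → [-7]
DUP      → [-7, -7]
MUL      → [49]
PUSH -3  → [49, -3]
LT       → [0]
PUSH -27 → [0, -27]
ADD      → [-27]
PUSH -53 → [-27, -53]
SUB      → [26]
NEG      → [-26]
STORE 2  → []
LOAD 2   → [-26]
NEG      → [26]
NEG      → [-26]
PUSH -7  → [-26, -7]
POP      → [-26]
PUSH -5  → [-26, -5]
OVER     → [-26, -5, -26]
PUSH 6   → [-26, -5, -26, 6]
STORE 1  → [-26, -5, -26]
ROT      → [-5, -26, -26]
EQ       → [-5, 1]
SUB      → [-6]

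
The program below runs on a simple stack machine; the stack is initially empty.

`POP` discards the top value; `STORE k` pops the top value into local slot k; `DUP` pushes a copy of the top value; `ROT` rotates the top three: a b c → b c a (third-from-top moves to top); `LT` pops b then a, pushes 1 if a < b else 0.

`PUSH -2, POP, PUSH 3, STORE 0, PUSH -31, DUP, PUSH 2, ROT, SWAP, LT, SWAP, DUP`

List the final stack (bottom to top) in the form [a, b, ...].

[1, -31, -31]

PUSH -2  : [-2]
POP      : []
PUSH 3   : [3]
STORE 0  : []
PUSH -31 : [-31]
DUP      : [-31, -31]
PUSH 2   : [-31, -31, 2]
ROT      : [-31, 2, -31]
SWAP     : [-31, -31, 2]
LT       : [-31, 1]
SWAP     : [1, -31]
DUP      : [1, -31, -31]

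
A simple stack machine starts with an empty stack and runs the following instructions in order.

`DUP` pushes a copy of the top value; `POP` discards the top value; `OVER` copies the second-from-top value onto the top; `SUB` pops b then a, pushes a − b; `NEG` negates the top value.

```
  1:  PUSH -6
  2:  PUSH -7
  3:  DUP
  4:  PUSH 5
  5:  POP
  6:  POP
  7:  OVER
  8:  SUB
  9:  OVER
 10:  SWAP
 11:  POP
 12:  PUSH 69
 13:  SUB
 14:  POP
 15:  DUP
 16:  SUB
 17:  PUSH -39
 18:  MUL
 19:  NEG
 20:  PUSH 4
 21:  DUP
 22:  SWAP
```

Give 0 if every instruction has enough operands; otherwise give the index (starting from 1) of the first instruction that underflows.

PUSH -6   [-6]
PUSH -7   [-6, -7]
DUP       [-6, -7, -7]
PUSH 5    [-6, -7, -7, 5]
POP       [-6, -7, -7]
POP       [-6, -7]
OVER      [-6, -7, -6]
SUB       [-6, -1]
OVER      [-6, -1, -6]
SWAP      [-6, -6, -1]
POP       [-6, -6]
PUSH 69   [-6, -6, 69]
SUB       [-6, -75]
POP       [-6]
DUP       [-6, -6]
SUB       [0]
PUSH -39  [0, -39]
MUL       [0]
NEG       [0]
PUSH 4    [0, 4]
DUP       [0, 4, 4]
SWAP      [0, 4, 4]

0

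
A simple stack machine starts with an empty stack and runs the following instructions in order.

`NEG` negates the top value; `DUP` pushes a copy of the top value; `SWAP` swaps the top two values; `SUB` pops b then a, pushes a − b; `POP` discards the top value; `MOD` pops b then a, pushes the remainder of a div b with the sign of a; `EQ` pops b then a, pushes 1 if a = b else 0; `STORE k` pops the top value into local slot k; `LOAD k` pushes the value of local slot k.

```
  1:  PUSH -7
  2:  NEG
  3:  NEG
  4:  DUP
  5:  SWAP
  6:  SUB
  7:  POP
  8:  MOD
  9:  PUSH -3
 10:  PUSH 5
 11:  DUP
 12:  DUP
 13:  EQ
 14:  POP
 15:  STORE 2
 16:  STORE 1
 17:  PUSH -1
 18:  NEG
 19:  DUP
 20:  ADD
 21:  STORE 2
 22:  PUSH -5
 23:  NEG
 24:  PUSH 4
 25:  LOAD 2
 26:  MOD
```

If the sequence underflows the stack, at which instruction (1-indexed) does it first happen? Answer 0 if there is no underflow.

8

PUSH -7 : [-7]
NEG     : [7]
NEG     : [-7]
DUP     : [-7, -7]
SWAP    : [-7, -7]
SUB     : [0]
POP     : []
MOD  — needs 2 operands, stack has 0 → underflow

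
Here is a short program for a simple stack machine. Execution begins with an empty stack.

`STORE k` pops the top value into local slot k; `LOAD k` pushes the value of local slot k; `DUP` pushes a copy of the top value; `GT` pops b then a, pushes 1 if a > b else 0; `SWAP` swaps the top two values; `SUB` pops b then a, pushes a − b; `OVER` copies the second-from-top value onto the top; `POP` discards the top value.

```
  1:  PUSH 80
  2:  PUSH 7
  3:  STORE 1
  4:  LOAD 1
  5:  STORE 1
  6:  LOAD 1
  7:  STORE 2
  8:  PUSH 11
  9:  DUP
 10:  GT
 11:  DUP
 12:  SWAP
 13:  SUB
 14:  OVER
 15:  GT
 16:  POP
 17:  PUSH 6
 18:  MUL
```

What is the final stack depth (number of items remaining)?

1

PUSH 80 -> [80]
PUSH 7  -> [80, 7]
STORE 1 -> [80]
LOAD 1  -> [80, 7]
STORE 1 -> [80]
LOAD 1  -> [80, 7]
STORE 2 -> [80]
PUSH 11 -> [80, 11]
DUP     -> [80, 11, 11]
GT      -> [80, 0]
DUP     -> [80, 0, 0]
SWAP    -> [80, 0, 0]
SUB     -> [80, 0]
OVER    -> [80, 0, 80]
GT      -> [80, 0]
POP     -> [80]
PUSH 6  -> [80, 6]
MUL     -> [480]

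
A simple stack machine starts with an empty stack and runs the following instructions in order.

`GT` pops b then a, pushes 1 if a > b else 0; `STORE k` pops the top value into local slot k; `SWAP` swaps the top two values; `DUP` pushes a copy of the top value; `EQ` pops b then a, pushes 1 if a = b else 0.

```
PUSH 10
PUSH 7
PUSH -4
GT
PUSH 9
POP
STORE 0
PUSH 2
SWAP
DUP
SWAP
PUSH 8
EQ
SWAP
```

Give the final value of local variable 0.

1

PUSH 10 → [10]
PUSH 7  → [10, 7]
PUSH -4 → [10, 7, -4]
GT      → [10, 1]
PUSH 9  → [10, 1, 9]
POP     → [10, 1]
STORE 0 → [10]
PUSH 2  → [10, 2]
SWAP    → [2, 10]
DUP     → [2, 10, 10]
SWAP    → [2, 10, 10]
PUSH 8  → [2, 10, 10, 8]
EQ      → [2, 10, 0]
SWAP    → [2, 0, 10]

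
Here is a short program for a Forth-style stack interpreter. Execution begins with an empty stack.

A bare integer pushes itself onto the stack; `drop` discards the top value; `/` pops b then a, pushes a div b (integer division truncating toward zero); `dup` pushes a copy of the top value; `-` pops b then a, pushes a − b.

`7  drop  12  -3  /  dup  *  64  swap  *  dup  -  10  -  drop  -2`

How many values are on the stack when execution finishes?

7    -> 7
drop -> (empty)
12   -> 12
-3   -> 12 -3
/    -> -4
dup  -> -4 -4
*    -> 16
64   -> 16 64
swap -> 64 16
*    -> 1024
dup  -> 1024 1024
-    -> 0
10   -> 0 10
-    -> -10
drop -> (empty)
-2   -> -2

1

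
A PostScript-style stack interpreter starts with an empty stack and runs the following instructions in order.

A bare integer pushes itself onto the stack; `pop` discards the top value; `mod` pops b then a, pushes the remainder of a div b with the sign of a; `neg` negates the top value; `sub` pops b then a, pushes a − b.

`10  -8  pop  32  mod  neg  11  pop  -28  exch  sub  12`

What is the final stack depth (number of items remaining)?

10   : 10
-8   : 10 -8
pop  : 10
32   : 10 32
mod  : 10
neg  : -10
11   : -10 11
pop  : -10
-28  : -10 -28
exch : -28 -10
sub  : -18
12   : -18 12

2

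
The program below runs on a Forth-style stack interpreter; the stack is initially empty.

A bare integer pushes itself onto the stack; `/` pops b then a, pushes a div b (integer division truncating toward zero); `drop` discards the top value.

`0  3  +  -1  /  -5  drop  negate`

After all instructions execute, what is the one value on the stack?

3

0      -> [0]
3      -> [0, 3]
+      -> [3]
-1     -> [3, -1]
/      -> [-3]
-5     -> [-3, -5]
drop   -> [-3]
negate -> [3]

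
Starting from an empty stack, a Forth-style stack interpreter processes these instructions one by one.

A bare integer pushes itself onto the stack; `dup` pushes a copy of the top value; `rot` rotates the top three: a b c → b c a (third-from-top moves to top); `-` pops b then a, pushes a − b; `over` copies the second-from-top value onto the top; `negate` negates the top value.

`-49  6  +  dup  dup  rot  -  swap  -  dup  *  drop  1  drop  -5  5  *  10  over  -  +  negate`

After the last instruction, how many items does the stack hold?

1

-49    -> -49
6      -> -49 6
+      -> -43
dup    -> -43 -43
dup    -> -43 -43 -43
rot    -> -43 -43 -43
-      -> -43 0
swap   -> 0 -43
-      -> 43
dup    -> 43 43
*      -> 1849
drop   -> (empty)
1      -> 1
drop   -> (empty)
-5     -> -5
5      -> -5 5
*      -> -25
10     -> -25 10
over   -> -25 10 -25
-      -> -25 35
+      -> 10
negate -> -10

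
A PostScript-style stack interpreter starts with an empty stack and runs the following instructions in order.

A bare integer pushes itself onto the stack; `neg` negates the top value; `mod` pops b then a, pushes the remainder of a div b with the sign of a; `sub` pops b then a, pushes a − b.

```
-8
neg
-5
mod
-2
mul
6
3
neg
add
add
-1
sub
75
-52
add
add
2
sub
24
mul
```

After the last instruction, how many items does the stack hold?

-8  : -8
neg : 8
-5  : 8 -5
mod : 3
-2  : 3 -2
mul : -6
6   : -6 6
3   : -6 6 3
neg : -6 6 -3
add : -6 3
add : -3
-1  : -3 -1
sub : -2
75  : -2 75
-52 : -2 75 -52
add : -2 23
add : 21
2   : 21 2
sub : 19
24  : 19 24
mul : 456

1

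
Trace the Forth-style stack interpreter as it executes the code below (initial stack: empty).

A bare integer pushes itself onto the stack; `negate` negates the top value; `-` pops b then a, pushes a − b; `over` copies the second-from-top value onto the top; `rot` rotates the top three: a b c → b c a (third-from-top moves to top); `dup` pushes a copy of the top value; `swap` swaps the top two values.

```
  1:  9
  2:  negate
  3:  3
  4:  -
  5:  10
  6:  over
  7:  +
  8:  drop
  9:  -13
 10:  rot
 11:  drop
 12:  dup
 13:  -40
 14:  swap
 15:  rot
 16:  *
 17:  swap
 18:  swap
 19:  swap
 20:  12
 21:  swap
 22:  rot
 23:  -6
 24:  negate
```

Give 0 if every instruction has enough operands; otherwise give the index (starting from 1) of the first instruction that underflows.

10

9      : [9]
negate : [-9]
3      : [-9, 3]
-      : [-12]
10     : [-12, 10]
over   : [-12, 10, -12]
+      : [-12, -2]
drop   : [-12]
-13    : [-12, -13]
rot  — needs 3 operands, stack has 2 → underflow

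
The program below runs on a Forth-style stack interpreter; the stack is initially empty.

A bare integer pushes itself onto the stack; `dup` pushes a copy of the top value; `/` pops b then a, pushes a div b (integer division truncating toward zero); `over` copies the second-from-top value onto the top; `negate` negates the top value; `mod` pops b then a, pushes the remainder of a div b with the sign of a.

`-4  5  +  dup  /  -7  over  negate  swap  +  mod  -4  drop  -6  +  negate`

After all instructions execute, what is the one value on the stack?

5

-4      -4
5       -4 5
+       1
dup     1 1
/       1
-7      1 -7
over    1 -7 1
negate  1 -7 -1
swap    1 -1 -7
+       1 -8
mod     1
-4      1 -4
drop    1
-6      1 -6
+       -5
negate  5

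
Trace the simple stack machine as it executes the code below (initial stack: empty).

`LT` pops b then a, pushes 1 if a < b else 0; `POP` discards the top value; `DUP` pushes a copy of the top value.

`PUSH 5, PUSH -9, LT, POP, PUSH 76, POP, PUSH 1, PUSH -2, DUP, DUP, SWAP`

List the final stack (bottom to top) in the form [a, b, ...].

PUSH 5   5
PUSH -9  5 -9
LT       0
POP      (empty)
PUSH 76  76
POP      (empty)
PUSH 1   1
PUSH -2  1 -2
DUP      1 -2 -2
DUP      1 -2 -2 -2
SWAP     1 -2 -2 -2

[1, -2, -2, -2]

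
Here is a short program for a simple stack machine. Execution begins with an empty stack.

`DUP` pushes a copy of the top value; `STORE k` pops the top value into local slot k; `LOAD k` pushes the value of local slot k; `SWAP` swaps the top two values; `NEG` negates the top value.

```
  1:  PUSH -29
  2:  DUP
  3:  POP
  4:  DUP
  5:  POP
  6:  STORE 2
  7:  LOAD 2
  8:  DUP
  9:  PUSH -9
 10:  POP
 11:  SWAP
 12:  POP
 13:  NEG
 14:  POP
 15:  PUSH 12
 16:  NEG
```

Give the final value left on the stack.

-12

PUSH -29 -> -29
DUP      -> -29 -29
POP      -> -29
DUP      -> -29 -29
POP      -> -29
STORE 2  -> (empty)
LOAD 2   -> -29
DUP      -> -29 -29
PUSH -9  -> -29 -29 -9
POP      -> -29 -29
SWAP     -> -29 -29
POP      -> -29
NEG      -> 29
POP      -> (empty)
PUSH 12  -> 12
NEG      -> -12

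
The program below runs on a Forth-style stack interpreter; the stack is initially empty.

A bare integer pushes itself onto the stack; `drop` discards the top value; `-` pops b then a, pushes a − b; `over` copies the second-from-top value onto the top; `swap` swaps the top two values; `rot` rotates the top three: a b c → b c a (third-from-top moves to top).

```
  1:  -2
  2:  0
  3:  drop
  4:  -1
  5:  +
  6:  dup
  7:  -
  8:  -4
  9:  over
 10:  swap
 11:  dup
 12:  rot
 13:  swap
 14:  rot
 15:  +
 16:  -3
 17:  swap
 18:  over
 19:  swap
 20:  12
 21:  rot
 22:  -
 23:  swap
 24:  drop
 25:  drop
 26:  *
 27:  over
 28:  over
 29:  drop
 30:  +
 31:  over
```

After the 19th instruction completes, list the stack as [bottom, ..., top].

-2    [-2]
0     [-2, 0]
drop  [-2]
-1    [-2, -1]
+     [-3]
dup   [-3, -3]
-     [0]
-4    [0, -4]
over  [0, -4, 0]
swap  [0, 0, -4]
dup   [0, 0, -4, -4]
rot   [0, -4, -4, 0]
swap  [0, -4, 0, -4]
rot   [0, 0, -4, -4]
+     [0, 0, -8]
-3    [0, 0, -8, -3]
swap  [0, 0, -3, -8]
over  [0, 0, -3, -8, -3]
swap  [0, 0, -3, -3, -8]

[0, 0, -3, -3, -8]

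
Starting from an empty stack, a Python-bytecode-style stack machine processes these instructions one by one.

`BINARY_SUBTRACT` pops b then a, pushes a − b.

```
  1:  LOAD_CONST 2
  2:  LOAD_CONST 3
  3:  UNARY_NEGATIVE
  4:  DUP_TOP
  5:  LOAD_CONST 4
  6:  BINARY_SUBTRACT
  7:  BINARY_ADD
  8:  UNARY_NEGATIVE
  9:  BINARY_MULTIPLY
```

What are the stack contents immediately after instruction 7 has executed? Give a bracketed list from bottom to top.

[2, -10]

LOAD_CONST 2    : [2]
LOAD_CONST 3    : [2, 3]
UNARY_NEGATIVE  : [2, -3]
DUP_TOP         : [2, -3, -3]
LOAD_CONST 4    : [2, -3, -3, 4]
BINARY_SUBTRACT : [2, -3, -7]
BINARY_ADD      : [2, -10]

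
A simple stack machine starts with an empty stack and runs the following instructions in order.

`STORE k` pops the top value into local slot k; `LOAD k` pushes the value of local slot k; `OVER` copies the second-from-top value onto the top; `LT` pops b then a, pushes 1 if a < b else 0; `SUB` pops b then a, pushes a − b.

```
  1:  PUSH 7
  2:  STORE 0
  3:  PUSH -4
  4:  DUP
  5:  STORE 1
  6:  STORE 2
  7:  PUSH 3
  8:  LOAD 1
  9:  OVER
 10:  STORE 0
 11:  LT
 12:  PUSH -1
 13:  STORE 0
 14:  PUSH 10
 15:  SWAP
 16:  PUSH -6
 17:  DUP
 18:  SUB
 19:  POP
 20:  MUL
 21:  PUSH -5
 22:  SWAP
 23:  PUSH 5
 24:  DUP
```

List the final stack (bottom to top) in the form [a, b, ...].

[-5, 0, 5, 5]

PUSH 7  -> 7
STORE 0 -> (empty)
PUSH -4 -> -4
DUP     -> -4 -4
STORE 1 -> -4
STORE 2 -> (empty)
PUSH 3  -> 3
LOAD 1  -> 3 -4
OVER    -> 3 -4 3
STORE 0 -> 3 -4
LT      -> 0
PUSH -1 -> 0 -1
STORE 0 -> 0
PUSH 10 -> 0 10
SWAP    -> 10 0
PUSH -6 -> 10 0 -6
DUP     -> 10 0 -6 -6
SUB     -> 10 0 0
POP     -> 10 0
MUL     -> 0
PUSH -5 -> 0 -5
SWAP    -> -5 0
PUSH 5  -> -5 0 5
DUP     -> -5 0 5 5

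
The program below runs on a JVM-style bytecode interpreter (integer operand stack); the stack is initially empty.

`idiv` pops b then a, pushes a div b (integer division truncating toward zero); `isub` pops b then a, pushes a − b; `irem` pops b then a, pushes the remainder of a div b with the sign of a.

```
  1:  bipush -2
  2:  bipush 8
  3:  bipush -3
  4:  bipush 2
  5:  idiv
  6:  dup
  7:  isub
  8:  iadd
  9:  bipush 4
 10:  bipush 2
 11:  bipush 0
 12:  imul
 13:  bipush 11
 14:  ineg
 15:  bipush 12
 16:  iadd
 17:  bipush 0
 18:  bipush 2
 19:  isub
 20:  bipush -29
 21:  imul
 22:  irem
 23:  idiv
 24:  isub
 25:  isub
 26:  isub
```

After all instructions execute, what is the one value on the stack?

-6

bipush -2  : -2
bipush 8   : -2 8
bipush -3  : -2 8 -3
bipush 2   : -2 8 -3 2
idiv       : -2 8 -1
dup        : -2 8 -1 -1
isub       : -2 8 0
iadd       : -2 8
bipush 4   : -2 8 4
bipush 2   : -2 8 4 2
bipush 0   : -2 8 4 2 0
imul       : -2 8 4 0
bipush 11  : -2 8 4 0 11
ineg       : -2 8 4 0 -11
bipush 12  : -2 8 4 0 -11 12
iadd       : -2 8 4 0 1
bipush 0   : -2 8 4 0 1 0
bipush 2   : -2 8 4 0 1 0 2
isub       : -2 8 4 0 1 -2
bipush -29 : -2 8 4 0 1 -2 -29
imul       : -2 8 4 0 1 58
irem       : -2 8 4 0 1
idiv       : -2 8 4 0
isub       : -2 8 4
isub       : -2 4
isub       : -6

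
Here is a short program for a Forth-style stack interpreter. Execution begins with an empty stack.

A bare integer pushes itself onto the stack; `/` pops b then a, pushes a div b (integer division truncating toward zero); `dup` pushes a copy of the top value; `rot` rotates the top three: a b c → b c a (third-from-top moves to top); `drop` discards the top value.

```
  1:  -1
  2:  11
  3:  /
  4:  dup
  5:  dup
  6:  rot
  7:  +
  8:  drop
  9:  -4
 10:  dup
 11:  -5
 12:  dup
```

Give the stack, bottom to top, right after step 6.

[0, 0, 0]

-1  -> -1
11  -> -1 11
/   -> 0
dup -> 0 0
dup -> 0 0 0
rot -> 0 0 0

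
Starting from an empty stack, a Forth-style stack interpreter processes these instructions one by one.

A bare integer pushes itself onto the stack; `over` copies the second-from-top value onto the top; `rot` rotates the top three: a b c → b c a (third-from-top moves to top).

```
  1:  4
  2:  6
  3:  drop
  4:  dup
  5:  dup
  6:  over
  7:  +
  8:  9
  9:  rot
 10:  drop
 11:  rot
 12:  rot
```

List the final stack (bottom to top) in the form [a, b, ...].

[9, 4, 8]

4    : 4
6    : 4 6
drop : 4
dup  : 4 4
dup  : 4 4 4
over : 4 4 4 4
+    : 4 4 8
9    : 4 4 8 9
rot  : 4 8 9 4
drop : 4 8 9
rot  : 8 9 4
rot  : 9 4 8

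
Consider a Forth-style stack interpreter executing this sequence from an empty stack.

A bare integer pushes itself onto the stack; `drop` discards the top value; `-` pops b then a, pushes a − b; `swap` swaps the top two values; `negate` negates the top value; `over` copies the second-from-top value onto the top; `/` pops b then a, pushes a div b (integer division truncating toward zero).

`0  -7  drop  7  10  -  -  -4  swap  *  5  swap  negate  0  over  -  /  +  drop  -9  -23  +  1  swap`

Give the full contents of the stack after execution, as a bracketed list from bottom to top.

[1, -32]

0      → 0
-7     → 0 -7
drop   → 0
7      → 0 7
10     → 0 7 10
-      → 0 -3
-      → 3
-4     → 3 -4
swap   → -4 3
*      → -12
5      → -12 5
swap   → 5 -12
negate → 5 12
0      → 5 12 0
over   → 5 12 0 12
-      → 5 12 -12
/      → 5 -1
+      → 4
drop   → (empty)
-9     → -9
-23    → -9 -23
+      → -32
1      → -32 1
swap   → 1 -32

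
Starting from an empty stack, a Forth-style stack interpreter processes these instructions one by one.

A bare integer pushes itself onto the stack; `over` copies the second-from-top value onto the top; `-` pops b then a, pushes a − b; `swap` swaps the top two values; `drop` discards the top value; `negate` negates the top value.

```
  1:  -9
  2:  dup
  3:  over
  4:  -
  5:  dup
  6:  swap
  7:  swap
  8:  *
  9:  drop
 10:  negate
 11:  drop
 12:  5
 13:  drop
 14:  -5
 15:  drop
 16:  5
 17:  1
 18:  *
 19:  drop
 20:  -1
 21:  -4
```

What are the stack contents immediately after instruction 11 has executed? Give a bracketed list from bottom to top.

-9     : -9
dup    : -9 -9
over   : -9 -9 -9
-      : -9 0
dup    : -9 0 0
swap   : -9 0 0
swap   : -9 0 0
*      : -9 0
drop   : -9
negate : 9
drop   : (empty)

[]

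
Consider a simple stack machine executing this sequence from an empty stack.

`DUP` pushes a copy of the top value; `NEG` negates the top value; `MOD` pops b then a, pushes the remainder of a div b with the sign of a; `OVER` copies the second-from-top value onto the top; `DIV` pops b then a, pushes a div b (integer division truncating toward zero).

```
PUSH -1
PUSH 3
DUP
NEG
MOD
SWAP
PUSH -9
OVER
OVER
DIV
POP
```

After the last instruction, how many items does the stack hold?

PUSH -1  [-1]
PUSH 3   [-1, 3]
DUP      [-1, 3, 3]
NEG      [-1, 3, -3]
MOD      [-1, 0]
SWAP     [0, -1]
PUSH -9  [0, -1, -9]
OVER     [0, -1, -9, -1]
OVER     [0, -1, -9, -1, -9]
DIV      [0, -1, -9, 0]
POP      [0, -1, -9]

3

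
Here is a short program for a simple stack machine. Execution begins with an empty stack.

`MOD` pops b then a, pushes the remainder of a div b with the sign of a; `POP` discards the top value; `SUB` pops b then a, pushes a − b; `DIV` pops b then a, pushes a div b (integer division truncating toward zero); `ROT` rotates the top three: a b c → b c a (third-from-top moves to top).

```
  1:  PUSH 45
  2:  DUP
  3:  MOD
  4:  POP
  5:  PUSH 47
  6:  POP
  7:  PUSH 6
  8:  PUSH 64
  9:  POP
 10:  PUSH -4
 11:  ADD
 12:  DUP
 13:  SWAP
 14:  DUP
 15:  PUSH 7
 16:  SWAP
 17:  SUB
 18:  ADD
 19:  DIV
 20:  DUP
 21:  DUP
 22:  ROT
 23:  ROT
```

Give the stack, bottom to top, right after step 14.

[2, 2, 2]

PUSH 45 -> [45]
DUP     -> [45, 45]
MOD     -> [0]
POP     -> []
PUSH 47 -> [47]
POP     -> []
PUSH 6  -> [6]
PUSH 64 -> [6, 64]
POP     -> [6]
PUSH -4 -> [6, -4]
ADD     -> [2]
DUP     -> [2, 2]
SWAP    -> [2, 2]
DUP     -> [2, 2, 2]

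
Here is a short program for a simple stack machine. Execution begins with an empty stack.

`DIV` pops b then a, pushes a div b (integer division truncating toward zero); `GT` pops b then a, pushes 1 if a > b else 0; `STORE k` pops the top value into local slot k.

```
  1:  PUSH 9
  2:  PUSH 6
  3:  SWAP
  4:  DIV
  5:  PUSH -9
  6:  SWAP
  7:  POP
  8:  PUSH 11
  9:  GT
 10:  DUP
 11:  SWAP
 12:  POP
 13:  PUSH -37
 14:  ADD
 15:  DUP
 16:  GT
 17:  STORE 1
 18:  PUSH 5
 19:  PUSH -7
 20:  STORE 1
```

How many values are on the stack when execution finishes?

PUSH 9   : 9
PUSH 6   : 9 6
SWAP     : 6 9
DIV      : 0
PUSH -9  : 0 -9
SWAP     : -9 0
POP      : -9
PUSH 11  : -9 11
GT       : 0
DUP      : 0 0
SWAP     : 0 0
POP      : 0
PUSH -37 : 0 -37
ADD      : -37
DUP      : -37 -37
GT       : 0
STORE 1  : (empty)
PUSH 5   : 5
PUSH -7  : 5 -7
STORE 1  : 5

1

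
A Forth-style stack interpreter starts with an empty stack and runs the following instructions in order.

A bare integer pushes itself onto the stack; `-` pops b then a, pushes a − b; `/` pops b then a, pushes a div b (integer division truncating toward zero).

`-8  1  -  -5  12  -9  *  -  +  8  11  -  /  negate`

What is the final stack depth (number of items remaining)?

-8     -> -8
1      -> -8 1
-      -> -9
-5     -> -9 -5
12     -> -9 -5 12
-9     -> -9 -5 12 -9
*      -> -9 -5 -108
-      -> -9 103
+      -> 94
8      -> 94 8
11     -> 94 8 11
-      -> 94 -3
/      -> -31
negate -> 31

1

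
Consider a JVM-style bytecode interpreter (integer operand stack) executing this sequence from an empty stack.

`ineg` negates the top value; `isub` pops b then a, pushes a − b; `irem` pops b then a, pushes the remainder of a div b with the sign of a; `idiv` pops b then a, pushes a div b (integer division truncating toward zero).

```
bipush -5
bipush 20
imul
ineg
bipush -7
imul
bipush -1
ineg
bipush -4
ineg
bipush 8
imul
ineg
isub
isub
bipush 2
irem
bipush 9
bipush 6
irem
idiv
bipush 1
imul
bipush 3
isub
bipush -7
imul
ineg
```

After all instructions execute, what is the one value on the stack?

bipush -5 → [-5]
bipush 20 → [-5, 20]
imul      → [-100]
ineg      → [100]
bipush -7 → [100, -7]
imul      → [-700]
bipush -1 → [-700, -1]
ineg      → [-700, 1]
bipush -4 → [-700, 1, -4]
ineg      → [-700, 1, 4]
bipush 8  → [-700, 1, 4, 8]
imul      → [-700, 1, 32]
ineg      → [-700, 1, -32]
isub      → [-700, 33]
isub      → [-733]
bipush 2  → [-733, 2]
irem      → [-1]
bipush 9  → [-1, 9]
bipush 6  → [-1, 9, 6]
irem      → [-1, 3]
idiv      → [0]
bipush 1  → [0, 1]
imul      → [0]
bipush 3  → [0, 3]
isub      → [-3]
bipush -7 → [-3, -7]
imul      → [21]
ineg      → [-21]

-21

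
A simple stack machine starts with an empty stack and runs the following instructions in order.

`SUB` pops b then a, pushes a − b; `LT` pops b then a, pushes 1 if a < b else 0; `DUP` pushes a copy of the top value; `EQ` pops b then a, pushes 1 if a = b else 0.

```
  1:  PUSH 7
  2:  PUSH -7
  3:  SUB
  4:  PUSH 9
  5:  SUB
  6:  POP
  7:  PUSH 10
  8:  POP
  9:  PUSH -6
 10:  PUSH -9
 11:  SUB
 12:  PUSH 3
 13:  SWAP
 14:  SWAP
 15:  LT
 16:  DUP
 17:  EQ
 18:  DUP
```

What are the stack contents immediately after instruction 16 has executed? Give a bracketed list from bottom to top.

PUSH 7  → [7]
PUSH -7 → [7, -7]
SUB     → [14]
PUSH 9  → [14, 9]
SUB     → [5]
POP     → []
PUSH 10 → [10]
POP     → []
PUSH -6 → [-6]
PUSH -9 → [-6, -9]
SUB     → [3]
PUSH 3  → [3, 3]
SWAP    → [3, 3]
SWAP    → [3, 3]
LT      → [0]
DUP     → [0, 0]

[0, 0]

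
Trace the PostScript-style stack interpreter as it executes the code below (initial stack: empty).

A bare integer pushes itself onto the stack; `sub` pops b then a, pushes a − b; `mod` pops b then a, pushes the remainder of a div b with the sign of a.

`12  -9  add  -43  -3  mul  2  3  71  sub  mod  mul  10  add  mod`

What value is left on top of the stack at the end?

12   [12]
-9   [12, -9]
add  [3]
-43  [3, -43]
-3   [3, -43, -3]
mul  [3, 129]
2    [3, 129, 2]
3    [3, 129, 2, 3]
71   [3, 129, 2, 3, 71]
sub  [3, 129, 2, -68]
mod  [3, 129, 2]
mul  [3, 258]
10   [3, 258, 10]
add  [3, 268]
mod  [3]

3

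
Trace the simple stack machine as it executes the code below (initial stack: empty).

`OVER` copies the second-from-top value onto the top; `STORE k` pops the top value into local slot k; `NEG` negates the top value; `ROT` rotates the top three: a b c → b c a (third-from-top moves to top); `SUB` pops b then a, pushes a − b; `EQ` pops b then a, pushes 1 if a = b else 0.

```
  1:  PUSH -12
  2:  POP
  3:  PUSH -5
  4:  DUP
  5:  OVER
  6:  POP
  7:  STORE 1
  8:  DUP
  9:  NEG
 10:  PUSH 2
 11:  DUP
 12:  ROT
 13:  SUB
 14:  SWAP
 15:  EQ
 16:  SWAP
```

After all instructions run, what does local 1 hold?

PUSH -12 -> -12
POP      -> (empty)
PUSH -5  -> -5
DUP      -> -5 -5
OVER     -> -5 -5 -5
POP      -> -5 -5
STORE 1  -> -5
DUP      -> -5 -5
NEG      -> -5 5
PUSH 2   -> -5 5 2
DUP      -> -5 5 2 2
ROT      -> -5 2 2 5
SUB      -> -5 2 -3
SWAP     -> -5 -3 2
EQ       -> -5 0
SWAP     -> 0 -5

-5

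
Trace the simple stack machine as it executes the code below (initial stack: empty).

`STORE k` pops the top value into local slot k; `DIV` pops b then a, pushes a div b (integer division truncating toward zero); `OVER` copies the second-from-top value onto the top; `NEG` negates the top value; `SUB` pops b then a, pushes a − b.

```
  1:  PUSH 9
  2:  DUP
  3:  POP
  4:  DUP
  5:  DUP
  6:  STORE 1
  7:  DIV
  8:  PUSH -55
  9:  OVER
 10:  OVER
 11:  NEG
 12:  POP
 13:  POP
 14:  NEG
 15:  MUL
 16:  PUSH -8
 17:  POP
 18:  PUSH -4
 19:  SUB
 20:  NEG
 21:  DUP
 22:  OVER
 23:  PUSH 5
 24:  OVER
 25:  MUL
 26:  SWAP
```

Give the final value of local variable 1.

PUSH 9    [9]
DUP       [9, 9]
POP       [9]
DUP       [9, 9]
DUP       [9, 9, 9]
STORE 1   [9, 9]
DIV       [1]
PUSH -55  [1, -55]
OVER      [1, -55, 1]
OVER      [1, -55, 1, -55]
NEG       [1, -55, 1, 55]
POP       [1, -55, 1]
POP       [1, -55]
NEG       [1, 55]
MUL       [55]
PUSH -8   [55, -8]
POP       [55]
PUSH -4   [55, -4]
SUB       [59]
NEG       [-59]
DUP       [-59, -59]
OVER      [-59, -59, -59]
PUSH 5    [-59, -59, -59, 5]
OVER      [-59, -59, -59, 5, -59]
MUL       [-59, -59, -59, -295]
SWAP      [-59, -59, -295, -59]

9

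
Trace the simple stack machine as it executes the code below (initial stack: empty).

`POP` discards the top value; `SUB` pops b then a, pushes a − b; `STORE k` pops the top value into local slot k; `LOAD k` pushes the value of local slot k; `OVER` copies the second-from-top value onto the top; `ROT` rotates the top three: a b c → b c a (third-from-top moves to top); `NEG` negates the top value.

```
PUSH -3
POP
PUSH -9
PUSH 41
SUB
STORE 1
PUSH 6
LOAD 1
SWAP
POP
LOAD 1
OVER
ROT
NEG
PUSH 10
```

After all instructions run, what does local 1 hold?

-50

PUSH -3  [-3]
POP      []
PUSH -9  [-9]
PUSH 41  [-9, 41]
SUB      [-50]
STORE 1  []
PUSH 6   [6]
LOAD 1   [6, -50]
SWAP     [-50, 6]
POP      [-50]
LOAD 1   [-50, -50]
OVER     [-50, -50, -50]
ROT      [-50, -50, -50]
NEG      [-50, -50, 50]
PUSH 10  [-50, -50, 50, 10]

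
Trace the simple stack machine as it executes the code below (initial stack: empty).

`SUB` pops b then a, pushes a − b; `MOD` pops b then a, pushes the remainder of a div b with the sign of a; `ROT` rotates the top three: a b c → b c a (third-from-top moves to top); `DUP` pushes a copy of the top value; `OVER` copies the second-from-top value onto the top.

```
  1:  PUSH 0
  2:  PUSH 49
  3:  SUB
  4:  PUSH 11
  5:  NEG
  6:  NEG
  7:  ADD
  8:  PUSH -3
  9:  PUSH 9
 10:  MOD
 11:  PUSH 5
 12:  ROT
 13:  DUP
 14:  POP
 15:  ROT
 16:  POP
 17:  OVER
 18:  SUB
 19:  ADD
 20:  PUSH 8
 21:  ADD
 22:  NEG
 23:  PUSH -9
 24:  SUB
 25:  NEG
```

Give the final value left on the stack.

-39

PUSH 0  → [0]
PUSH 49 → [0, 49]
SUB     → [-49]
PUSH 11 → [-49, 11]
NEG     → [-49, -11]
NEG     → [-49, 11]
ADD     → [-38]
PUSH -3 → [-38, -3]
PUSH 9  → [-38, -3, 9]
MOD     → [-38, -3]
PUSH 5  → [-38, -3, 5]
ROT     → [-3, 5, -38]
DUP     → [-3, 5, -38, -38]
POP     → [-3, 5, -38]
ROT     → [5, -38, -3]
POP     → [5, -38]
OVER    → [5, -38, 5]
SUB     → [5, -43]
ADD     → [-38]
PUSH 8  → [-38, 8]
ADD     → [-30]
NEG     → [30]
PUSH -9 → [30, -9]
SUB     → [39]
NEG     → [-39]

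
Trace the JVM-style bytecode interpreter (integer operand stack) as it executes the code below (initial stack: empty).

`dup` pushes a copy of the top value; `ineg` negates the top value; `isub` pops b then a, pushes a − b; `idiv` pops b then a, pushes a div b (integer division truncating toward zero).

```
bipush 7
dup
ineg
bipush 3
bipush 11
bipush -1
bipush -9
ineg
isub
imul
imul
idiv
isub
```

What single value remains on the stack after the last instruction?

bipush 7  → 7
dup       → 7 7
ineg      → 7 -7
bipush 3  → 7 -7 3
bipush 11 → 7 -7 3 11
bipush -1 → 7 -7 3 11 -1
bipush -9 → 7 -7 3 11 -1 -9
ineg      → 7 -7 3 11 -1 9
isub      → 7 -7 3 11 -10
imul      → 7 -7 3 -110
imul      → 7 -7 -330
idiv      → 7 0
isub      → 7

7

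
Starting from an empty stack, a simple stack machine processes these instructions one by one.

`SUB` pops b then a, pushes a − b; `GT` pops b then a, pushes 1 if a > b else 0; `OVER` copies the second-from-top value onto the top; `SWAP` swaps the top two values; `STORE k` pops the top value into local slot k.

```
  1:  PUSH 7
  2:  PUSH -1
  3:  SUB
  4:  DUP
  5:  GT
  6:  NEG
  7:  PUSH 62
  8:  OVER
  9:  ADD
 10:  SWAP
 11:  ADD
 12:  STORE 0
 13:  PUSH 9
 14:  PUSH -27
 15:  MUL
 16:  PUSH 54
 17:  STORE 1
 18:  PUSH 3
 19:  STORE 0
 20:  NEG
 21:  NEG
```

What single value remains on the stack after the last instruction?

PUSH 7   -> 7
PUSH -1  -> 7 -1
SUB      -> 8
DUP      -> 8 8
GT       -> 0
NEG      -> 0
PUSH 62  -> 0 62
OVER     -> 0 62 0
ADD      -> 0 62
SWAP     -> 62 0
ADD      -> 62
STORE 0  -> (empty)
PUSH 9   -> 9
PUSH -27 -> 9 -27
MUL      -> -243
PUSH 54  -> -243 54
STORE 1  -> -243
PUSH 3   -> -243 3
STORE 0  -> -243
NEG      -> 243
NEG      -> -243

-243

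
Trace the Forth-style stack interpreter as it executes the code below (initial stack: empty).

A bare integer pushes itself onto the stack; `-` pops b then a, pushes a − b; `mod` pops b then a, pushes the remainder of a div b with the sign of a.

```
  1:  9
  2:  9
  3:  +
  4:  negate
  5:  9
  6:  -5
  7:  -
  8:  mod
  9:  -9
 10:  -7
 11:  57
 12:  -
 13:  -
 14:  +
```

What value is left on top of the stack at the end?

51

9      : 9
9      : 9 9
+      : 18
negate : -18
9      : -18 9
-5     : -18 9 -5
-      : -18 14
mod    : -4
-9     : -4 -9
-7     : -4 -9 -7
57     : -4 -9 -7 57
-      : -4 -9 -64
-      : -4 55
+      : 51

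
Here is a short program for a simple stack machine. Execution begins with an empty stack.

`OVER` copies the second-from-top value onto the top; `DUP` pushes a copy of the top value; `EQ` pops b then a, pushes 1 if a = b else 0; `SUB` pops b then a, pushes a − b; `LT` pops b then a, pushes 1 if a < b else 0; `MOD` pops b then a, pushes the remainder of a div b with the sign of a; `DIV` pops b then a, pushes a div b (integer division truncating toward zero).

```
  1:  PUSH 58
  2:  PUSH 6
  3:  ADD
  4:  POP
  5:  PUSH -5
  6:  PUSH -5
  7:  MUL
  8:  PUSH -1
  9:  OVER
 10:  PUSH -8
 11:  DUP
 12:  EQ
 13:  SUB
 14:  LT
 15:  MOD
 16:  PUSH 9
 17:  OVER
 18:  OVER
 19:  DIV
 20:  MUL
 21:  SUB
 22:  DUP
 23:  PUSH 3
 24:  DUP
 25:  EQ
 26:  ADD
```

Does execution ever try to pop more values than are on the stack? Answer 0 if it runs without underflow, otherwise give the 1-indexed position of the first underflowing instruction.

0

PUSH 58  58
PUSH 6   58 6
ADD      64
POP      (empty)
PUSH -5  -5
PUSH -5  -5 -5
MUL      25
PUSH -1  25 -1
OVER     25 -1 25
PUSH -8  25 -1 25 -8
DUP      25 -1 25 -8 -8
EQ       25 -1 25 1
SUB      25 -1 24
LT       25 1
MOD      0
PUSH 9   0 9
OVER     0 9 0
OVER     0 9 0 9
DIV      0 9 0
MUL      0 0
SUB      0
DUP      0 0
PUSH 3   0 0 3
DUP      0 0 3 3
EQ       0 0 1
ADD      0 1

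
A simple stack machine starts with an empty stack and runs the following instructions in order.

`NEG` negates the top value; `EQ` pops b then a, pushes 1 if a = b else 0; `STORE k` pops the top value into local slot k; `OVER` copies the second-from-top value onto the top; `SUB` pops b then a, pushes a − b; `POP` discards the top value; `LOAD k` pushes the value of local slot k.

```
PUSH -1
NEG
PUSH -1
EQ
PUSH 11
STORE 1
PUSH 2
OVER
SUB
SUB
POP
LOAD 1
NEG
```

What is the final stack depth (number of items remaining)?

1

PUSH -1 → [-1]
NEG     → [1]
PUSH -1 → [1, -1]
EQ      → [0]
PUSH 11 → [0, 11]
STORE 1 → [0]
PUSH 2  → [0, 2]
OVER    → [0, 2, 0]
SUB     → [0, 2]
SUB     → [-2]
POP     → []
LOAD 1  → [11]
NEG     → [-11]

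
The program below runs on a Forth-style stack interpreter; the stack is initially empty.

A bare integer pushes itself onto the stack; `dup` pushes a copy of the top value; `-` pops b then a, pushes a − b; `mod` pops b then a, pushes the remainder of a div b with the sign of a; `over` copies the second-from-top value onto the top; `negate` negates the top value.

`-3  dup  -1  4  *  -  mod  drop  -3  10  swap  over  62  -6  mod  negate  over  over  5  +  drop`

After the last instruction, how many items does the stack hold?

-3     → [-3]
dup    → [-3, -3]
-1     → [-3, -3, -1]
4      → [-3, -3, -1, 4]
*      → [-3, -3, -4]
-      → [-3, 1]
mod    → [0]
drop   → []
-3     → [-3]
10     → [-3, 10]
swap   → [10, -3]
over   → [10, -3, 10]
62     → [10, -3, 10, 62]
-6     → [10, -3, 10, 62, -6]
mod    → [10, -3, 10, 2]
negate → [10, -3, 10, -2]
over   → [10, -3, 10, -2, 10]
over   → [10, -3, 10, -2, 10, -2]
5      → [10, -3, 10, -2, 10, -2, 5]
+      → [10, -3, 10, -2, 10, 3]
drop   → [10, -3, 10, -2, 10]

5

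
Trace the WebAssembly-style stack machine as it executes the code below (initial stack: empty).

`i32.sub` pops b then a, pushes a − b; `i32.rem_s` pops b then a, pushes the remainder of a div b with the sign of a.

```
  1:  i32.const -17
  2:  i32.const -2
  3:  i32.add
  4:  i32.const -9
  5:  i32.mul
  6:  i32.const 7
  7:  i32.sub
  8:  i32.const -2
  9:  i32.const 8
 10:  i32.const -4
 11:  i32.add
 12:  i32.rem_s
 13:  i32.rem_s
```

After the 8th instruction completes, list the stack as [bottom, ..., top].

[164, -2]

i32.const -17 → -17
i32.const -2  → -17 -2
i32.add       → -19
i32.const -9  → -19 -9
i32.mul       → 171
i32.const 7   → 171 7
i32.sub       → 164
i32.const -2  → 164 -2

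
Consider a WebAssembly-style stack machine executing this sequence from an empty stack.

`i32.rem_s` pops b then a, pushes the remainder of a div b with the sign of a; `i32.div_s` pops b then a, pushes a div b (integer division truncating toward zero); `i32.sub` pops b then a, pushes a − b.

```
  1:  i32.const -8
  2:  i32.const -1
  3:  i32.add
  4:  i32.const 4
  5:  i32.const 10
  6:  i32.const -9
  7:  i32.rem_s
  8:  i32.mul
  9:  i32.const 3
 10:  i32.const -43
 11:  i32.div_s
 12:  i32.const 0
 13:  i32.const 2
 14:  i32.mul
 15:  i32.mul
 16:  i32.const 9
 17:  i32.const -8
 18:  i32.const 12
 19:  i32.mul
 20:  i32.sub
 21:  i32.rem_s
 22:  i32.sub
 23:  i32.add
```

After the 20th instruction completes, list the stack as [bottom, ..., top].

[-9, 4, 0, 105]

i32.const -8  : [-8]
i32.const -1  : [-8, -1]
i32.add       : [-9]
i32.const 4   : [-9, 4]
i32.const 10  : [-9, 4, 10]
i32.const -9  : [-9, 4, 10, -9]
i32.rem_s     : [-9, 4, 1]
i32.mul       : [-9, 4]
i32.const 3   : [-9, 4, 3]
i32.const -43 : [-9, 4, 3, -43]
i32.div_s     : [-9, 4, 0]
i32.const 0   : [-9, 4, 0, 0]
i32.const 2   : [-9, 4, 0, 0, 2]
i32.mul       : [-9, 4, 0, 0]
i32.mul       : [-9, 4, 0]
i32.const 9   : [-9, 4, 0, 9]
i32.const -8  : [-9, 4, 0, 9, -8]
i32.const 12  : [-9, 4, 0, 9, -8, 12]
i32.mul       : [-9, 4, 0, 9, -96]
i32.sub       : [-9, 4, 0, 105]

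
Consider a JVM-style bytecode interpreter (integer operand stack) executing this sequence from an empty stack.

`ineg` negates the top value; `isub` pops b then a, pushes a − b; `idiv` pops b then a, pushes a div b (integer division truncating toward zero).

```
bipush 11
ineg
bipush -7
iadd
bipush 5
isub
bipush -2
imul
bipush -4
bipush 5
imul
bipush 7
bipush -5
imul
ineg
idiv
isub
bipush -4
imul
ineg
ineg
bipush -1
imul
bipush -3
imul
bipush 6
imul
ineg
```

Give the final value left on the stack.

bipush 11 : 11
ineg      : -11
bipush -7 : -11 -7
iadd      : -18
bipush 5  : -18 5
isub      : -23
bipush -2 : -23 -2
imul      : 46
bipush -4 : 46 -4
bipush 5  : 46 -4 5
imul      : 46 -20
bipush 7  : 46 -20 7
bipush -5 : 46 -20 7 -5
imul      : 46 -20 -35
ineg      : 46 -20 35
idiv      : 46 0
isub      : 46
bipush -4 : 46 -4
imul      : -184
ineg      : 184
ineg      : -184
bipush -1 : -184 -1
imul      : 184
bipush -3 : 184 -3
imul      : -552
bipush 6  : -552 6
imul      : -3312
ineg      : 3312

3312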